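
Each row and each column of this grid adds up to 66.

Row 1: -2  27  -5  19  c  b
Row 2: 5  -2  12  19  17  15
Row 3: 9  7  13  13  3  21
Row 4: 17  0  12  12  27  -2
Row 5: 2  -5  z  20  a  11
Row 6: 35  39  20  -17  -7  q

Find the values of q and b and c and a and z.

Row 6: 35 + 39 + 20 − 17 − 7 = 70, so its missing entry is 66 − 70 = -4.
Column 3: -5 + 12 + 13 + 12 + 20 = 52, so its missing entry is 66 − 52 = 14.
Row 5: 2 − 5 + 14 + 20 + 11 = 42, so its missing entry is 66 − 42 = 24.
Column 5: 17 + 3 + 27 + 24 − 7 = 64, so its missing entry is 66 − 64 = 2.
Row 1: -2 + 27 − 5 + 19 + 2 = 41, so its missing entry is 66 − 41 = 25.

q = -4, b = 25, c = 2, a = 24, z = 14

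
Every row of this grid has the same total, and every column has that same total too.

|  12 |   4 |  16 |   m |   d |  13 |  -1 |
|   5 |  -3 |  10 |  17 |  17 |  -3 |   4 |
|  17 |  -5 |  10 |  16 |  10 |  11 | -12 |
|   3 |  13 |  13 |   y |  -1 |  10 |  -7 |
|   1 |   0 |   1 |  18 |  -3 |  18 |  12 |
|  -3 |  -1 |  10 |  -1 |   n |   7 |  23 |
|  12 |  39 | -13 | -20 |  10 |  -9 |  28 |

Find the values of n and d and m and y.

Rows 2 and 3 both sum to 47, so that's the common total.
The known cells in row 6 total 35, leaving 47 − 35 = 12 for the blank.
The known cells in column 5 total 45, leaving 47 − 45 = 2 for the blank.
The known cells in row 1 total 46, leaving 47 − 46 = 1 for the blank.
The known cells in row 4 total 31, leaving 47 − 31 = 16 for the blank.

n = 12, d = 2, m = 1, y = 16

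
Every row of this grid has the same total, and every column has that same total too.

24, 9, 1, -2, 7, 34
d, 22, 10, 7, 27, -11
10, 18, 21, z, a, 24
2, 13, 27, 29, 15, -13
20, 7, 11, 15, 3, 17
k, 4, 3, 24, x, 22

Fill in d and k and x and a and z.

Rows 1 and 4 both sum to 73, so that's the common total.
Column 4 has -2 + 7 + 29 + 15 + 24 = 73; the blank must be 73 − 73 = 0.
Row 3 has 10 + 18 + 21 + 0 + 24 = 73; the blank must be 73 − 73 = 0.
Column 5 has 7 + 27 + 0 + 15 + 3 = 52; the blank must be 73 − 52 = 21.
Row 6 has 4 + 3 + 24 + 21 + 22 = 74; the blank must be 73 − 74 = -1.
Row 2 has 22 + 10 + 7 + 27 − 11 = 55; the blank must be 73 − 55 = 18.

d = 18, k = -1, x = 21, a = 0, z = 0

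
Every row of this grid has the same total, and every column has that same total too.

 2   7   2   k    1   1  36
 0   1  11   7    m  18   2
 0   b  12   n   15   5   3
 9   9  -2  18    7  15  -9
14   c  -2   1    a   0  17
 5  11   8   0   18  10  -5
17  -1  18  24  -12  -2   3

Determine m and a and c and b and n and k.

m = 8, a = 10, c = 7, b = 13, n = -1, k = -2

Rows 4 and 6 both sum to 47, so that's the common total.
The known cells in row 1 total 49, leaving 47 − 49 = -2 for the blank.
The known cells in row 2 total 39, leaving 47 − 39 = 8 for the blank.
The known cells in column 5 total 37, leaving 47 − 37 = 10 for the blank.
The known cells in column 4 total 48, leaving 47 − 48 = -1 for the blank.
The known cells in row 3 total 34, leaving 47 − 34 = 13 for the blank.
The known cells in row 5 total 40, leaving 47 − 40 = 7 for the blank.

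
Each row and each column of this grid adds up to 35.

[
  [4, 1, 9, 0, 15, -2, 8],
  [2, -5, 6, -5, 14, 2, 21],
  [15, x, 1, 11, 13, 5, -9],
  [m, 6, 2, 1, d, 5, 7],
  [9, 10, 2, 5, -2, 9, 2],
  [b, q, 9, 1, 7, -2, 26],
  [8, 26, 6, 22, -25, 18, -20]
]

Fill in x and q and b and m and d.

Row 3 has 15 + 1 + 11 + 13 + 5 − 9 = 36; the blank must be 35 − 36 = -1.
Column 5 has 15 + 14 + 13 − 2 + 7 − 25 = 22; the blank must be 35 − 22 = 13.
Column 2 has 1 − 5 − 1 + 6 + 10 + 26 = 37; the blank must be 35 − 37 = -2.
Row 4 has 6 + 2 + 1 + 13 + 5 + 7 = 34; the blank must be 35 − 34 = 1.
Row 6 has -2 + 9 + 1 + 7 − 2 + 26 = 39; the blank must be 35 − 39 = -4.

x = -1, q = -2, b = -4, m = 1, d = 13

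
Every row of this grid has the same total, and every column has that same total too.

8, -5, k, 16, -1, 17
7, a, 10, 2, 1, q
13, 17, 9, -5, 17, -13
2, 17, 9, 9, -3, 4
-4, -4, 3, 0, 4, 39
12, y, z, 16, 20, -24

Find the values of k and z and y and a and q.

k = 3, z = 4, y = 10, a = 3, q = 15

Rows 3 and 4 both sum to 38, so that's the common total.
The known cells in column 6 total 23, leaving 38 − 23 = 15 for the blank.
The known cells in row 2 total 35, leaving 38 − 35 = 3 for the blank.
The known cells in column 2 total 28, leaving 38 − 28 = 10 for the blank.
The known cells in row 1 total 35, leaving 38 − 35 = 3 for the blank.
The known cells in row 6 total 34, leaving 38 − 34 = 4 for the blank.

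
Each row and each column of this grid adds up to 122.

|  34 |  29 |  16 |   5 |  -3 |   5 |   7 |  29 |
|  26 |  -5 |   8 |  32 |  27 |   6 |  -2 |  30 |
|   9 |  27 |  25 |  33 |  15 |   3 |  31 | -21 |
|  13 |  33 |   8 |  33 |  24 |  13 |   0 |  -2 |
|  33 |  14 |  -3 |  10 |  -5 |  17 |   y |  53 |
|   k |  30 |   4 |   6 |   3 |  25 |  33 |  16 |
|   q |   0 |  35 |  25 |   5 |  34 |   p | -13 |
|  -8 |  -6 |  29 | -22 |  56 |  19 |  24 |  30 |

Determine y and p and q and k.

y = 3, p = 26, q = 10, k = 5

The known cells in row 5 total 119, leaving 122 − 119 = 3 for the blank.
The known cells in column 7 total 96, leaving 122 − 96 = 26 for the blank.
The known cells in row 6 total 117, leaving 122 − 117 = 5 for the blank.
The known cells in row 7 total 112, leaving 122 − 112 = 10 for the blank.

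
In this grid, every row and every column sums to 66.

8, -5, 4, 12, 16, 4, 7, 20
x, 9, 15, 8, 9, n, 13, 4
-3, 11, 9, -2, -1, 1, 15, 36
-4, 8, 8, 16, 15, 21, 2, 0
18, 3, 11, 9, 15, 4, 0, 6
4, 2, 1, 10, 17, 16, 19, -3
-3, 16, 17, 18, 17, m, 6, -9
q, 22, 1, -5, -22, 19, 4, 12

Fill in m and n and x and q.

m = 4, n = -3, x = 11, q = 35

Row 8 has 22 + 1 − 5 − 22 + 19 + 4 + 12 = 31; the blank must be 66 − 31 = 35.
Column 1 has 8 − 3 − 4 + 18 + 4 − 3 + 35 = 55; the blank must be 66 − 55 = 11.
Row 7 has -3 + 16 + 17 + 18 + 17 + 6 − 9 = 62; the blank must be 66 − 62 = 4.
Row 2 has 11 + 9 + 15 + 8 + 9 + 13 + 4 = 69; the blank must be 66 − 69 = -3.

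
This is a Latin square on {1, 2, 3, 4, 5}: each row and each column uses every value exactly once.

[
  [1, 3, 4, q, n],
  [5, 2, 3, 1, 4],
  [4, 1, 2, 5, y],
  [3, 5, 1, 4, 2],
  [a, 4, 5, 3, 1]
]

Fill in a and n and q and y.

a = 2, n = 5, q = 2, y = 3

At (row 5, col 1): row 5 already has {1, 3, 4, 5}, so the value is 2.
For row 3, column 5: row 3 already has {1, 2, 4, 5}; that leaves 3.
At (row 1, col 4): column 4 already has {1, 3, 4, 5}, so the value is 2.
Cell (1,5): row 1 already has {1, 2, 3, 4} → 5.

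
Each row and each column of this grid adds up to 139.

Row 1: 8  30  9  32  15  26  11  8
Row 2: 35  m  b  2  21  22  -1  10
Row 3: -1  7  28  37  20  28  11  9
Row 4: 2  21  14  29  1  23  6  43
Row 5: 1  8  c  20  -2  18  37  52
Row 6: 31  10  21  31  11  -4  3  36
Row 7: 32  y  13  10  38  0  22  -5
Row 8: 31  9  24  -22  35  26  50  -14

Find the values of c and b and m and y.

c = 5, b = 25, m = 25, y = 29

Row 7: 32 + 13 + 10 + 38 + 0 + 22 − 5 = 110, so its missing entry is 139 − 110 = 29.
Column 2: 30 + 7 + 21 + 8 + 10 + 29 + 9 = 114, so its missing entry is 139 − 114 = 25.
Row 2: 35 + 25 + 2 + 21 + 22 − 1 + 10 = 114, so its missing entry is 139 − 114 = 25.
Row 5: 1 + 8 + 20 − 2 + 18 + 37 + 52 = 134, so its missing entry is 139 − 134 = 5.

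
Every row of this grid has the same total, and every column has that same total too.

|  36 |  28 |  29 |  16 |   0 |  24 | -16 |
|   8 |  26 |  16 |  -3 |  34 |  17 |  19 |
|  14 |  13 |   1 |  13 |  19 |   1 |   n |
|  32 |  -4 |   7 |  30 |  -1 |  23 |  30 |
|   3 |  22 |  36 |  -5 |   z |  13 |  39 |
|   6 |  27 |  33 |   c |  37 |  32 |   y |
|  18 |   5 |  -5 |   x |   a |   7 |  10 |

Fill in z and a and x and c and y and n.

z = 9, a = 19, x = 63, c = 3, y = -21, n = 56

Rows 1 and 2 both sum to 117, so that's the common total.
Row 5 has 3 + 22 + 36 − 5 + 13 + 39 = 108; the blank must be 117 − 108 = 9.
Column 5 has 0 + 34 + 19 − 1 + 9 + 37 = 98; the blank must be 117 − 98 = 19.
Row 3 has 14 + 13 + 1 + 13 + 19 + 1 = 61; the blank must be 117 − 61 = 56.
Column 7 has -16 + 19 + 56 + 30 + 39 + 10 = 138; the blank must be 117 − 138 = -21.
Row 6 has 6 + 27 + 33 + 37 + 32 − 21 = 114; the blank must be 117 − 114 = 3.
Row 7 has 18 + 5 − 5 + 19 + 7 + 10 = 54; the blank must be 117 − 54 = 63.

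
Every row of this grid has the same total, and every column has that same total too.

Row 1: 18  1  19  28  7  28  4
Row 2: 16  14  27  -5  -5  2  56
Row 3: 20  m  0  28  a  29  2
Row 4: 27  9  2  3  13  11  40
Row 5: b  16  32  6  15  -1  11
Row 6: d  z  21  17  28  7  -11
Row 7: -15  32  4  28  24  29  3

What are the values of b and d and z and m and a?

Rows 1 and 2 both sum to 105, so that's the common total.
Column 5 has 7 − 5 + 13 + 15 + 28 + 24 = 82; the blank must be 105 − 82 = 23.
Row 5 has 16 + 32 + 6 + 15 − 1 + 11 = 79; the blank must be 105 − 79 = 26.
Row 3 has 20 + 0 + 28 + 23 + 29 + 2 = 102; the blank must be 105 − 102 = 3.
Column 2 has 1 + 14 + 3 + 9 + 16 + 32 = 75; the blank must be 105 − 75 = 30.
Row 6 has 30 + 21 + 17 + 28 + 7 − 11 = 92; the blank must be 105 − 92 = 13.

b = 26, d = 13, z = 30, m = 3, a = 23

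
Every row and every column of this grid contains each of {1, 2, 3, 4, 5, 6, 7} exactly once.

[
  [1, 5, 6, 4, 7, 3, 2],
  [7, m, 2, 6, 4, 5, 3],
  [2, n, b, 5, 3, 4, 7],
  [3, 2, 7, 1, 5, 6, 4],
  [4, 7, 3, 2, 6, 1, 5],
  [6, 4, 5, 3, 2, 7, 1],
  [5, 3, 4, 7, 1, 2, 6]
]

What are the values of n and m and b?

n = 6, m = 1, b = 1

Cell (2,2): row 2 already has {2, 3, 4, 5, 6, 7} → 1.
For row 3, column 2: column 2 already has {1, 2, 3, 4, 5, 7}; that leaves 6.
At (row 3, col 3): row 3 already has {2, 3, 4, 5, 6, 7}, so the value is 1.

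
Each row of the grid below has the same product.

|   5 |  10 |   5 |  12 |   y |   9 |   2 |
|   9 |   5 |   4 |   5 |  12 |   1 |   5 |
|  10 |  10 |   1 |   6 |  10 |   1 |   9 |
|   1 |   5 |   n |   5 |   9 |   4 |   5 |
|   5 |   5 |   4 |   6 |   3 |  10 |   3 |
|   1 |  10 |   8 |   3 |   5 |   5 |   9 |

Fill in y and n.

Rows 2 and 6 each multiply to 54000, so every row has product 54000.
Row 1: 5×10×5×12×9×2 = 54000, so the missing entry is 54000 ÷ 54000 = 1.
Row 4: 1×5×5×9×4×5 = 4500, so the missing entry is 54000 ÷ 4500 = 12.

y = 1, n = 12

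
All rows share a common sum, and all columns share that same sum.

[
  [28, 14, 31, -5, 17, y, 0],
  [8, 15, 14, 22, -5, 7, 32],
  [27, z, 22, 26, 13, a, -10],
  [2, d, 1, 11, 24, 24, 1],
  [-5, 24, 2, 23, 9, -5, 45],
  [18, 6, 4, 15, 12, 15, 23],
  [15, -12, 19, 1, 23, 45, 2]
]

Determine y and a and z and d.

Rows 2 and 5 both sum to 93, so that's the common total.
Row 4 has 2 + 1 + 11 + 24 + 24 + 1 = 63; the blank must be 93 − 63 = 30.
Column 2 has 14 + 15 + 30 + 24 + 6 − 12 = 77; the blank must be 93 − 77 = 16.
Row 3 has 27 + 16 + 22 + 26 + 13 − 10 = 94; the blank must be 93 − 94 = -1.
Row 1 has 28 + 14 + 31 − 5 + 17 + 0 = 85; the blank must be 93 − 85 = 8.

y = 8, a = -1, z = 16, d = 30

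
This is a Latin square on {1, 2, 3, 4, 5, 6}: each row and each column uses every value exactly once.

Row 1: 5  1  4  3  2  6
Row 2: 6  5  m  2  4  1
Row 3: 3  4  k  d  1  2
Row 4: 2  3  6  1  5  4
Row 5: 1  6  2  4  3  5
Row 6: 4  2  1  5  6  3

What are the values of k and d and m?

At (row 3, col 4): column 4 already has {1, 2, 3, 4, 5}, so the value is 6.
Cell (2,3): row 2 already has {1, 2, 4, 5, 6} → 3.
Cell (3,3): row 3 already has {1, 2, 3, 4, 6} → 5.

k = 5, d = 6, m = 3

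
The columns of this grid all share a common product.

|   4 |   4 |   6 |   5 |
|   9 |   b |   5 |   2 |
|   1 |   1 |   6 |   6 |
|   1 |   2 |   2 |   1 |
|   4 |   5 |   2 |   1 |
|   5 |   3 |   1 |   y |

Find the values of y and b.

Columns 1 and 3 each multiply to 720, so every column has product 720.
Column 4: 5×2×6×1×1 = 60, so the missing entry is 720 ÷ 60 = 12.
Column 2: 4×1×2×5×3 = 120, so the missing entry is 720 ÷ 120 = 6.

y = 12, b = 6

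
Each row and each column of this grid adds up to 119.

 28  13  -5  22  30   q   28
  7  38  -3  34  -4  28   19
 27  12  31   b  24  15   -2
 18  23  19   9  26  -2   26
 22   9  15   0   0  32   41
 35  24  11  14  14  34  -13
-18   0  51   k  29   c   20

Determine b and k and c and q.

Row 3 has 27 + 12 + 31 + 24 + 15 − 2 = 107; the blank must be 119 − 107 = 12.
Column 4 has 22 + 34 + 12 + 9 + 0 + 14 = 91; the blank must be 119 − 91 = 28.
Row 7 has -18 + 0 + 51 + 28 + 29 + 20 = 110; the blank must be 119 − 110 = 9.
Row 1 has 28 + 13 − 5 + 22 + 30 + 28 = 116; the blank must be 119 − 116 = 3.

b = 12, k = 28, c = 9, q = 3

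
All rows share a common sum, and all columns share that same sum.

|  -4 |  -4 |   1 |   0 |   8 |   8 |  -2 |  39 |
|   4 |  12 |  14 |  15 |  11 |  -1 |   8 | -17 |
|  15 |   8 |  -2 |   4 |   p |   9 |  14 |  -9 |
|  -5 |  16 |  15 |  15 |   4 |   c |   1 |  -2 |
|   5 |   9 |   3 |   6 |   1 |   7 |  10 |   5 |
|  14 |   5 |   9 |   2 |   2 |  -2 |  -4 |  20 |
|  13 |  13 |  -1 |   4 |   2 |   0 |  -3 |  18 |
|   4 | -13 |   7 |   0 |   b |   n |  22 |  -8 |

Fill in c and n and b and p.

Rows 1 and 2 both sum to 46, so that's the common total.
Row 3 has 15 + 8 − 2 + 4 + 9 + 14 − 9 = 39; the blank must be 46 − 39 = 7.
Column 5 has 8 + 11 + 7 + 4 + 1 + 2 + 2 = 35; the blank must be 46 − 35 = 11.
Row 8 has 4 − 13 + 7 + 0 + 11 + 22 − 8 = 23; the blank must be 46 − 23 = 23.
Row 4 has -5 + 16 + 15 + 15 + 4 + 1 − 2 = 44; the blank must be 46 − 44 = 2.

c = 2, n = 23, b = 11, p = 7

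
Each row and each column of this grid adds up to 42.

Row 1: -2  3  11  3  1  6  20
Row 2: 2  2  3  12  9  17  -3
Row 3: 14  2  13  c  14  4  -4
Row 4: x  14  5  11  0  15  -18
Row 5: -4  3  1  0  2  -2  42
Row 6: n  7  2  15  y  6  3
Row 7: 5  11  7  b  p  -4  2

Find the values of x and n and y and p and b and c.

Row 4 has 14 + 5 + 11 + 0 + 15 − 18 = 27; the blank must be 42 − 27 = 15.
Row 3 has 14 + 2 + 13 + 14 + 4 − 4 = 43; the blank must be 42 − 43 = -1.
Column 1 has -2 + 2 + 14 + 15 − 4 + 5 = 30; the blank must be 42 − 30 = 12.
Row 6 has 12 + 7 + 2 + 15 + 6 + 3 = 45; the blank must be 42 − 45 = -3.
Column 5 has 1 + 9 + 14 + 0 + 2 − 3 = 23; the blank must be 42 − 23 = 19.
Row 7 has 5 + 11 + 7 + 19 − 4 + 2 = 40; the blank must be 42 − 40 = 2.

x = 15, n = 12, y = -3, p = 19, b = 2, c = -1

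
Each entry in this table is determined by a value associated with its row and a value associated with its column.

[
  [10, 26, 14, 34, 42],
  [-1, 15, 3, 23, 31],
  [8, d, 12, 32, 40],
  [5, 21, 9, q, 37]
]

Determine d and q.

d = 24, q = 29

The difference between any two rows is the same in every column — this is an addition table with the headers hidden.
Row 3 minus row 1 is 40 − 42 = -2, so its entry in column 2 is 26 + (-2) = 24.
Row 4 minus row 1 is 37 − 42 = -5, so its entry in column 4 is 34 + (-5) = 29.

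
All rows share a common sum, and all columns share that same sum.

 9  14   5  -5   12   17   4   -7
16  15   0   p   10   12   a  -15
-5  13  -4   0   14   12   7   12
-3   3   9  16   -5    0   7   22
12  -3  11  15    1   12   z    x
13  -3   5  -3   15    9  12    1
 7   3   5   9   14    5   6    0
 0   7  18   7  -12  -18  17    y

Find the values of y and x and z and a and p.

y = 30, x = 6, z = -5, a = 1, p = 10

Rows 1 and 3 both sum to 49, so that's the common total.
The known cells in row 8 total 19, leaving 49 − 19 = 30 for the blank.
The known cells in column 4 total 39, leaving 49 − 39 = 10 for the blank.
The known cells in row 2 total 48, leaving 49 − 48 = 1 for the blank.
The known cells in column 7 total 54, leaving 49 − 54 = -5 for the blank.
The known cells in row 5 total 43, leaving 49 − 43 = 6 for the blank.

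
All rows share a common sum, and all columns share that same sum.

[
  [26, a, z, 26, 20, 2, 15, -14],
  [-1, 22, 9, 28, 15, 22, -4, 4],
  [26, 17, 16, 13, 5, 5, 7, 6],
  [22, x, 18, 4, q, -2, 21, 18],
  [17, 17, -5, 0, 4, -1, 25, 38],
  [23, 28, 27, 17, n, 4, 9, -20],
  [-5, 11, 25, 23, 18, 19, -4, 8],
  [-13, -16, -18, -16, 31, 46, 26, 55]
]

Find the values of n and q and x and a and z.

Rows 2 and 3 both sum to 95, so that's the common total.
The known cells in row 6 total 88, leaving 95 − 88 = 7 for the blank.
The known cells in column 5 total 100, leaving 95 − 100 = -5 for the blank.
The known cells in row 4 total 76, leaving 95 − 76 = 19 for the blank.
The known cells in column 2 total 98, leaving 95 − 98 = -3 for the blank.
The known cells in row 1 total 72, leaving 95 − 72 = 23 for the blank.

n = 7, q = -5, x = 19, a = -3, z = 23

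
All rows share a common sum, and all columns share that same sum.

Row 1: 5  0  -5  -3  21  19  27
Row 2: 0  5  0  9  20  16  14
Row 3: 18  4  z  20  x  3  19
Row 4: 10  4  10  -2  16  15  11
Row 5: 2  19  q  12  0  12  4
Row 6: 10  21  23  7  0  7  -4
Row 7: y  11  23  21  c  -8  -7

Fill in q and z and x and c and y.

Rows 1 and 2 both sum to 64, so that's the common total.
The known cells in row 5 total 49, leaving 64 − 49 = 15 for the blank.
The known cells in column 3 total 66, leaving 64 − 66 = -2 for the blank.
The known cells in row 3 total 62, leaving 64 − 62 = 2 for the blank.
The known cells in column 5 total 59, leaving 64 − 59 = 5 for the blank.
The known cells in row 7 total 45, leaving 64 − 45 = 19 for the blank.

q = 15, z = -2, x = 2, c = 5, y = 19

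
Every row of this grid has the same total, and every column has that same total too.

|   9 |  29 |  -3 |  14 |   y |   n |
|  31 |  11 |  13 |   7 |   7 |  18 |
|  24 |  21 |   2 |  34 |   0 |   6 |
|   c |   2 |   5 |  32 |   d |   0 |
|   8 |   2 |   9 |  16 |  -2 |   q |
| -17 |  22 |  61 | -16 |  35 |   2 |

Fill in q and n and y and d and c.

q = 54, n = 7, y = 31, d = 16, c = 32

Rows 2 and 3 both sum to 87, so that's the common total.
Column 1: 9 + 31 + 24 + 8 − 17 = 55, so its missing entry is 87 − 55 = 32.
Row 4: 32 + 2 + 5 + 32 + 0 = 71, so its missing entry is 87 − 71 = 16.
Column 5: 7 + 0 + 16 − 2 + 35 = 56, so its missing entry is 87 − 56 = 31.
Row 5: 8 + 2 + 9 + 16 − 2 = 33, so its missing entry is 87 − 33 = 54.
Row 1: 9 + 29 − 3 + 14 + 31 = 80, so its missing entry is 87 − 80 = 7.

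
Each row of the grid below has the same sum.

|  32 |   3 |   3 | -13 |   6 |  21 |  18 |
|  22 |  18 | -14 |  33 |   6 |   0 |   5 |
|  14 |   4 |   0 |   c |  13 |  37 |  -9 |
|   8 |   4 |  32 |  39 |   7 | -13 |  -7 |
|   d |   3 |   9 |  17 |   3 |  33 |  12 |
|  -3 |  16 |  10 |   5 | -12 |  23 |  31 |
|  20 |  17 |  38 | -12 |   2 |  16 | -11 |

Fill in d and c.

Row 1 sums to 70 and so does row 7; that's the common total.
In row 5 the known cells total 77, leaving 70 − 77 = -7.
In row 3 the known cells total 59, leaving 70 − 59 = 11.

d = -7, c = 11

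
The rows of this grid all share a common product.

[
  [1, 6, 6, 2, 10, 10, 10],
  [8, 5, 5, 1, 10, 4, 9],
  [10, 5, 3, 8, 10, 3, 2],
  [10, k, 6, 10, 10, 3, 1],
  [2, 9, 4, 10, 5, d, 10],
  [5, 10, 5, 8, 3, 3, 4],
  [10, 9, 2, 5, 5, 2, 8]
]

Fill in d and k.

d = 2, k = 4

Rows 3 and 7 each multiply to 72000, so every row has product 72000.
Row 5: 2×9×4×10×5×10 = 36000, so the missing entry is 72000 ÷ 36000 = 2.
Row 4: 10×6×10×10×3×1 = 18000, so the missing entry is 72000 ÷ 18000 = 4.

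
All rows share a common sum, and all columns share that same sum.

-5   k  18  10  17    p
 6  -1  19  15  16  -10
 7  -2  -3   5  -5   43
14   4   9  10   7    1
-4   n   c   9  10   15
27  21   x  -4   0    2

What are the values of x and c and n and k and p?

x = -1, c = 3, n = 12, k = 11, p = -6

Rows 2 and 3 both sum to 45, so that's the common total.
Column 6 has -10 + 43 + 1 + 15 + 2 = 51; the blank must be 45 − 51 = -6.
Row 1 has -5 + 18 + 10 + 17 − 6 = 34; the blank must be 45 − 34 = 11.
Column 2 has 11 − 1 − 2 + 4 + 21 = 33; the blank must be 45 − 33 = 12.
Row 5 has -4 + 12 + 9 + 10 + 15 = 42; the blank must be 45 − 42 = 3.
Row 6 has 27 + 21 − 4 + 0 + 2 = 46; the blank must be 45 − 46 = -1.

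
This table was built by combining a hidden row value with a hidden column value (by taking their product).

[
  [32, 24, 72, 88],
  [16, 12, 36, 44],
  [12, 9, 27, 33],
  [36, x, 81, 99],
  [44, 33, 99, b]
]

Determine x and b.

x = 27, b = 121

Each row is a constant multiple of every other row — this is a multiplication table with the headers hidden.
Row 4 is 81/72 = 9/8 times row 1, so its entry in column 2 is 24 × 9/8 = 27.
Row 5 is 99/72 = 11/8 times row 1, so its entry in column 4 is 88 × 11/8 = 121.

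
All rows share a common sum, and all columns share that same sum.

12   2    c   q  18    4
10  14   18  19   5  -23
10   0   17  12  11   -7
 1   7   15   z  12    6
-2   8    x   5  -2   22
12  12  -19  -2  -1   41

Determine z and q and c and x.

z = 2, q = 7, c = 0, x = 12

Rows 2 and 3 both sum to 43, so that's the common total.
Row 4: 1 + 7 + 15 + 12 + 6 = 41, so its missing entry is 43 − 41 = 2.
Row 5: -2 + 8 + 5 − 2 + 22 = 31, so its missing entry is 43 − 31 = 12.
Column 3: 18 + 17 + 15 + 12 − 19 = 43, so its missing entry is 43 − 43 = 0.
Row 1: 12 + 2 + 0 + 18 + 4 = 36, so its missing entry is 43 − 36 = 7.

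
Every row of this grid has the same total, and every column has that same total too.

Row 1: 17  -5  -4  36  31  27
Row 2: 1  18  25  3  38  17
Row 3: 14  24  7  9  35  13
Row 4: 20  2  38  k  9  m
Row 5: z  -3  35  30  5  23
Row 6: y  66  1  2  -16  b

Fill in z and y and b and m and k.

z = 12, y = 38, b = 11, m = 11, k = 22

Rows 1 and 2 both sum to 102, so that's the common total.
The known cells in row 5 total 90, leaving 102 − 90 = 12 for the blank.
The known cells in column 4 total 80, leaving 102 − 80 = 22 for the blank.
The known cells in column 1 total 64, leaving 102 − 64 = 38 for the blank.
The known cells in row 6 total 91, leaving 102 − 91 = 11 for the blank.
The known cells in row 4 total 91, leaving 102 − 91 = 11 for the blank.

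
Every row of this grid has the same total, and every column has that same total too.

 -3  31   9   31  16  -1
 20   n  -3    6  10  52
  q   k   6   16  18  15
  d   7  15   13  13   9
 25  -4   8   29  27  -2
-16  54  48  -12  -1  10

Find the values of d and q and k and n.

d = 26, q = 31, k = -3, n = -2

Rows 1 and 5 both sum to 83, so that's the common total.
Row 2 has 20 − 3 + 6 + 10 + 52 = 85; the blank must be 83 − 85 = -2.
Column 2 has 31 − 2 + 7 − 4 + 54 = 86; the blank must be 83 − 86 = -3.
Row 3 has -3 + 6 + 16 + 18 + 15 = 52; the blank must be 83 − 52 = 31.
Row 4 has 7 + 15 + 13 + 13 + 9 = 57; the blank must be 83 − 57 = 26.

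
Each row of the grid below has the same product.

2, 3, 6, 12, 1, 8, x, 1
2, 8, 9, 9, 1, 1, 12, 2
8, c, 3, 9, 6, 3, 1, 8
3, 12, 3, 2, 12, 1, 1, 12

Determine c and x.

Rows 2 and 4 each multiply to 31104, so every row has product 31104.
Row 3: 8×3×9×6×3×1×8 = 31104, so the missing entry is 31104 ÷ 31104 = 1.
Row 1: 2×3×6×12×1×8×1 = 3456, so the missing entry is 31104 ÷ 3456 = 9.

c = 1, x = 9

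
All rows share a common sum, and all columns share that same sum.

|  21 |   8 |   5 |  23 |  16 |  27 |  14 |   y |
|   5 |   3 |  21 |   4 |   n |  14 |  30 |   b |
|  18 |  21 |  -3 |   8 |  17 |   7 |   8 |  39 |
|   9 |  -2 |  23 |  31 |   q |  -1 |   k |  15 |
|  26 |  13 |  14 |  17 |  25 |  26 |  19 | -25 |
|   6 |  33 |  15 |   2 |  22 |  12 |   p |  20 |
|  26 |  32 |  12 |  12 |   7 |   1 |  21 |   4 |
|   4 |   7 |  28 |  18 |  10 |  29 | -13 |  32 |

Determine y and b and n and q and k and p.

Rows 3 and 5 both sum to 115, so that's the common total.
Row 1: 21 + 8 + 5 + 23 + 16 + 27 + 14 = 114, so its missing entry is 115 − 114 = 1.
Column 8: 1 + 39 + 15 − 25 + 20 + 4 + 32 = 86, so its missing entry is 115 − 86 = 29.
Row 2: 5 + 3 + 21 + 4 + 14 + 30 + 29 = 106, so its missing entry is 115 − 106 = 9.
Column 5: 16 + 9 + 17 + 25 + 22 + 7 + 10 = 106, so its missing entry is 115 − 106 = 9.
Row 6: 6 + 33 + 15 + 2 + 22 + 12 + 20 = 110, so its missing entry is 115 − 110 = 5.
Row 4: 9 − 2 + 23 + 31 + 9 − 1 + 15 = 84, so its missing entry is 115 − 84 = 31.

y = 1, b = 29, n = 9, q = 9, k = 31, p = 5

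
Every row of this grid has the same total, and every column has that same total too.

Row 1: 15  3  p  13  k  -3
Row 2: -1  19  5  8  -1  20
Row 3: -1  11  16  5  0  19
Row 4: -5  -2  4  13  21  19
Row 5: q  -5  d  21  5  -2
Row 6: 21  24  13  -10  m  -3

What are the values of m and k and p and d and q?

m = 5, k = 20, p = 2, d = 10, q = 21

Rows 2 and 3 both sum to 50, so that's the common total.
Column 1: 15 − 1 − 1 − 5 + 21 = 29, so its missing entry is 50 − 29 = 21.
Row 6: 21 + 24 + 13 − 10 − 3 = 45, so its missing entry is 50 − 45 = 5.
Column 5: -1 + 0 + 21 + 5 + 5 = 30, so its missing entry is 50 − 30 = 20.
Row 5: 21 − 5 + 21 + 5 − 2 = 40, so its missing entry is 50 − 40 = 10.
Row 1: 15 + 3 + 13 + 20 − 3 = 48, so its missing entry is 50 − 48 = 2.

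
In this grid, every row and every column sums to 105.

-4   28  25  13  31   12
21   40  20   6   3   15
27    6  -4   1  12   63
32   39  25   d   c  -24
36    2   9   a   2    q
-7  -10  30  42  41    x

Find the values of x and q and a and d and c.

Row 6: -7 − 10 + 30 + 42 + 41 = 96, so its missing entry is 105 − 96 = 9.
Column 5: 31 + 3 + 12 + 2 + 41 = 89, so its missing entry is 105 − 89 = 16.
Column 6: 12 + 15 + 63 − 24 + 9 = 75, so its missing entry is 105 − 75 = 30.
Row 5: 36 + 2 + 9 + 2 + 30 = 79, so its missing entry is 105 − 79 = 26.
Row 4: 32 + 39 + 25 + 16 − 24 = 88, so its missing entry is 105 − 88 = 17.

x = 9, q = 30, a = 26, d = 17, c = 16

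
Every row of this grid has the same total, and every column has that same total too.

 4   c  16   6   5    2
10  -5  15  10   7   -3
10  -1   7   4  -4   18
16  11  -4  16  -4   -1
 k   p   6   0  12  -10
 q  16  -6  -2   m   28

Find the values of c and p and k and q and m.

Rows 2 and 3 both sum to 34, so that's the common total.
Row 1 has 4 + 16 + 6 + 5 + 2 = 33; the blank must be 34 − 33 = 1.
Column 5 has 5 + 7 − 4 − 4 + 12 = 16; the blank must be 34 − 16 = 18.
Row 6 has 16 − 6 − 2 + 18 + 28 = 54; the blank must be 34 − 54 = -20.
Column 1 has 4 + 10 + 10 + 16 − 20 = 20; the blank must be 34 − 20 = 14.
Row 5 has 14 + 6 + 0 + 12 − 10 = 22; the blank must be 34 − 22 = 12.

c = 1, p = 12, k = 14, q = -20, m = 18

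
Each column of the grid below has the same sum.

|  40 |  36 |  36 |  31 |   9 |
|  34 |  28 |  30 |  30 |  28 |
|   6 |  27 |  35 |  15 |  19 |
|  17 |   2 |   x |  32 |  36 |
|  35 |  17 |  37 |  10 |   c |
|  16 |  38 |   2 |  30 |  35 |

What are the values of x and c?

x = 8, c = 21

The complete columns each total 148.
Column 3 is missing 148 − 140 = 8 (since 36 + 30 + 35 + 37 + 2 = 140).
Column 5 is missing 148 − 127 = 21 (since 9 + 28 + 19 + 36 + 35 = 127).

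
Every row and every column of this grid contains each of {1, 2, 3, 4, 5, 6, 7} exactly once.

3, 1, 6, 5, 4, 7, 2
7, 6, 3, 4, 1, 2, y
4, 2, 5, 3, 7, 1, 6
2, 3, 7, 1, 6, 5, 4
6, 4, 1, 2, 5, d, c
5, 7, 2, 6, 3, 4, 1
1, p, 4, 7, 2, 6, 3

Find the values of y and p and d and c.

For row 2, column 7: row 2 already has {1, 2, 3, 4, 6, 7}; that leaves 5.
For row 5, column 6: column 6 already has {1, 2, 4, 5, 6, 7}; that leaves 3.
For row 5, column 7: row 5 already has {1, 2, 3, 4, 5, 6}; that leaves 7.
At (row 7, col 2): row 7 already has {1, 2, 3, 4, 6, 7}, so the value is 5.

y = 5, p = 5, d = 3, c = 7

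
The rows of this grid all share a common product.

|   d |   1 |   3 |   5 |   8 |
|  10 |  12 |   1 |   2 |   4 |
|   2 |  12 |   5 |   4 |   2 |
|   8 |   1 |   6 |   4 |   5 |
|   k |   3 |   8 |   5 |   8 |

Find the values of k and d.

k = 1, d = 8

Rows 3 and 4 each multiply to 960, so every row has product 960.
Row 5: 3×8×5×8 = 960, so the missing entry is 960 ÷ 960 = 1.
Row 1: 1×3×5×8 = 120, so the missing entry is 960 ÷ 120 = 8.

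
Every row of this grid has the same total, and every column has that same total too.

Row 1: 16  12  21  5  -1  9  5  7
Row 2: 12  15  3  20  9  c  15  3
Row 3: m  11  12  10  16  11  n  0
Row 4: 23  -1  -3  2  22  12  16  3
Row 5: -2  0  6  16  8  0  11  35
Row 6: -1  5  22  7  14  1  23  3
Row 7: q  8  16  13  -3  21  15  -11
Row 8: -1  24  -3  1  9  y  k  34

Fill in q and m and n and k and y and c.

q = 15, m = 12, n = 2, k = -13, y = 23, c = -3

Rows 1 and 4 both sum to 74, so that's the common total.
Row 2 has 12 + 15 + 3 + 20 + 9 + 15 + 3 = 77; the blank must be 74 − 77 = -3.
Row 7 has 8 + 16 + 13 − 3 + 21 + 15 − 11 = 59; the blank must be 74 − 59 = 15.
Column 1 has 16 + 12 + 23 − 2 − 1 + 15 − 1 = 62; the blank must be 74 − 62 = 12.
Row 3 has 12 + 11 + 12 + 10 + 16 + 11 + 0 = 72; the blank must be 74 − 72 = 2.
Column 7 has 5 + 15 + 2 + 16 + 11 + 23 + 15 = 87; the blank must be 74 − 87 = -13.
Row 8 has -1 + 24 − 3 + 1 + 9 − 13 + 34 = 51; the blank must be 74 − 51 = 23.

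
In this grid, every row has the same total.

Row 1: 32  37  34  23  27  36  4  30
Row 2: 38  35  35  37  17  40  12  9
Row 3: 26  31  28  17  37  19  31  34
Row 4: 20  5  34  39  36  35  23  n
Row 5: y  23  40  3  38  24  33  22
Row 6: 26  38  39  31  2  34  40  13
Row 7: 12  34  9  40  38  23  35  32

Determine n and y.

n = 31, y = 40

Row 2 sums to 223 and so does row 7; that's the common total.
In row 4 the known cells total 192, leaving 223 − 192 = 31.
In row 5 the known cells total 183, leaving 223 − 183 = 40.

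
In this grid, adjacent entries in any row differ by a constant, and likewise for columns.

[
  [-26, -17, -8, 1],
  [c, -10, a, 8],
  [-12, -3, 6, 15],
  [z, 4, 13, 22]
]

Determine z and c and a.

Along each row the entries change by 9 per step; down each column they change by 7.
Row 4: from 4 at column 2, stepping by 9 to column 1 gives -5.
Row 2: from -10 at column 2, stepping by 9 to column 1 gives -19.
Row 2: from -10 at column 2, stepping by 9 to column 3 gives -1.

z = -5, c = -19, a = -1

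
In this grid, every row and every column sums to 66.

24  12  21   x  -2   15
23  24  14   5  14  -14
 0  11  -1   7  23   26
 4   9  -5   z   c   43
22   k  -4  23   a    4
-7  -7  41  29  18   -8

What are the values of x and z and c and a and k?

The known cells in row 1 total 70, leaving 66 − 70 = -4 for the blank.
The known cells in column 4 total 60, leaving 66 − 60 = 6 for the blank.
The known cells in row 4 total 57, leaving 66 − 57 = 9 for the blank.
The known cells in column 5 total 62, leaving 66 − 62 = 4 for the blank.
The known cells in row 5 total 49, leaving 66 − 49 = 17 for the blank.

x = -4, z = 6, c = 9, a = 4, k = 17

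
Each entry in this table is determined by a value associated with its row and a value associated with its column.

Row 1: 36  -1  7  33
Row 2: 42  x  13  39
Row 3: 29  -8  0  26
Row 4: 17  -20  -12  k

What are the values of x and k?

The difference between any two rows is the same in every column — this is an addition table with the headers hidden.
Row 2 minus row 1 is 42 − 36 = 6, so its entry in column 2 is -1 + 6 = 5.
Row 4 minus row 1 is 17 − 36 = -19, so its entry in column 4 is 33 + (-19) = 14.

x = 5, k = 14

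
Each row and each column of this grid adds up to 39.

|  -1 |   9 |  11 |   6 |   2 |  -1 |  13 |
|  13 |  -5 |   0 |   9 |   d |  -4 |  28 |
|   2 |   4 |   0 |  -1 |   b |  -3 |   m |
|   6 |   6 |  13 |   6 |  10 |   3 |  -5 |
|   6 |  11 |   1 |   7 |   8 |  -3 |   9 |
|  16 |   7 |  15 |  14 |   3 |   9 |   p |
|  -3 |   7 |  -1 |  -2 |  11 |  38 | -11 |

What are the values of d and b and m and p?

Row 6: 16 + 7 + 15 + 14 + 3 + 9 = 64, so its missing entry is 39 − 64 = -25.
Column 7: 13 + 28 − 5 + 9 − 25 − 11 = 9, so its missing entry is 39 − 9 = 30.
Row 3: 2 + 4 + 0 − 1 − 3 + 30 = 32, so its missing entry is 39 − 32 = 7.
Row 2: 13 − 5 + 0 + 9 − 4 + 28 = 41, so its missing entry is 39 − 41 = -2.

d = -2, b = 7, m = 30, p = -25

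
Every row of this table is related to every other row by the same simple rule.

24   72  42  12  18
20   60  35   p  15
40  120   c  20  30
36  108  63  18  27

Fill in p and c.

p = 10, c = 70

Each row is a constant multiple of every other row — this is a multiplication table with the headers hidden.
Row 2 is 20/24 = 5/6 times row 1, so its entry in column 4 is 12 × 5/6 = 10.
Row 3 is 40/24 = 5/3 times row 1, so its entry in column 3 is 42 × 5/3 = 70.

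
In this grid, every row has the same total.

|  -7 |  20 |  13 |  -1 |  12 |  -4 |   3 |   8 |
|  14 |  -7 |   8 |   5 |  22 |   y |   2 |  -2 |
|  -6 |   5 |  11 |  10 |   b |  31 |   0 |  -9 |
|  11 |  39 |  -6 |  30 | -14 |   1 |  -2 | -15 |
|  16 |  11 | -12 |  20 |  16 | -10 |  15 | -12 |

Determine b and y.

b = 2, y = 2

Rows 4 and 5 both add up to 44, so every row sums to 44.
Row 3: -6 + 5 + 11 + 10 + 31 + 0 − 9 = 42, so the missing entry is 44 − 42 = 2.
Row 2: 14 − 7 + 8 + 5 + 22 + 2 − 2 = 42, so the missing entry is 44 − 42 = 2.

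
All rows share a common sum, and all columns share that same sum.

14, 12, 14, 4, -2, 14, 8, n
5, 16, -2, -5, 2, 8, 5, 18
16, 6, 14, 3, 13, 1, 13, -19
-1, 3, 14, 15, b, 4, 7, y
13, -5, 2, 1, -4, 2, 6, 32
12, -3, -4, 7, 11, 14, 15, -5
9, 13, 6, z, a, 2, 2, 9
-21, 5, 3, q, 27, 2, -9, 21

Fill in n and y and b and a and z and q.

n = -17, y = 8, b = -3, a = 3, z = 3, q = 19

Rows 2 and 3 both sum to 47, so that's the common total.
The known cells in row 1 total 64, leaving 47 − 64 = -17 for the blank.
The known cells in column 8 total 39, leaving 47 − 39 = 8 for the blank.
The known cells in row 4 total 50, leaving 47 − 50 = -3 for the blank.
The known cells in column 5 total 44, leaving 47 − 44 = 3 for the blank.
The known cells in row 8 total 28, leaving 47 − 28 = 19 for the blank.
The known cells in row 7 total 44, leaving 47 − 44 = 3 for the blank.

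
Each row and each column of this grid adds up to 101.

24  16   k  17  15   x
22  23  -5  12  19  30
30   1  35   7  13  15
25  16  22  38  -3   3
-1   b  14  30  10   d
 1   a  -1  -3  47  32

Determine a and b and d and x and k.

Row 6: 1 − 1 − 3 + 47 + 32 = 76, so its missing entry is 101 − 76 = 25.
Column 3: -5 + 35 + 22 + 14 − 1 = 65, so its missing entry is 101 − 65 = 36.
Row 1: 24 + 16 + 36 + 17 + 15 = 108, so its missing entry is 101 − 108 = -7.
Column 6: -7 + 30 + 15 + 3 + 32 = 73, so its missing entry is 101 − 73 = 28.
Row 5: -1 + 14 + 30 + 10 + 28 = 81, so its missing entry is 101 − 81 = 20.

a = 25, b = 20, d = 28, x = -7, k = 36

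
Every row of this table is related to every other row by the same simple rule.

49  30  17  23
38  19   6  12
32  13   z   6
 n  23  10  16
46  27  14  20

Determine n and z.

n = 42, z = 0

The difference between any two rows is the same in every column — this is an addition table with the headers hidden.
Row 4 minus row 1 is 23 − 30 = -7, so its entry in column 1 is 49 + (-7) = 42.
Row 3 minus row 1 is 13 − 30 = -17, so its entry in column 3 is 17 + (-17) = 0.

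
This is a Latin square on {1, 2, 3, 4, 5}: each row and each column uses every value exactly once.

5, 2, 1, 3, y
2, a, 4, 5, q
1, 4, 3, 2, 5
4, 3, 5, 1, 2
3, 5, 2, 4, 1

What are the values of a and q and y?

For row 2, column 2: column 2 already has {2, 3, 4, 5}; that leaves 1.
For row 1, column 5: row 1 already has {1, 2, 3, 5}; that leaves 4.
At (row 2, col 5): row 2 already has {1, 2, 4, 5}, so the value is 3.

a = 1, q = 3, y = 4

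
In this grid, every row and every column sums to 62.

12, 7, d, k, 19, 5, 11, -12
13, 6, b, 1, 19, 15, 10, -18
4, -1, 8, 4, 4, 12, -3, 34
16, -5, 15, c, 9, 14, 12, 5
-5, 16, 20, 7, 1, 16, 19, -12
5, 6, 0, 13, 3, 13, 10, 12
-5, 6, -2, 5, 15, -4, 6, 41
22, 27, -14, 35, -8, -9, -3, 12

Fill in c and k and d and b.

c = -4, k = 1, d = 19, b = 16

Row 2: 13 + 6 + 1 + 19 + 15 + 10 − 18 = 46, so its missing entry is 62 − 46 = 16.
Column 3: 16 + 8 + 15 + 20 + 0 − 2 − 14 = 43, so its missing entry is 62 − 43 = 19.
Row 4: 16 − 5 + 15 + 9 + 14 + 12 + 5 = 66, so its missing entry is 62 − 66 = -4.
Row 1: 12 + 7 + 19 + 19 + 5 + 11 − 12 = 61, so its missing entry is 62 − 61 = 1.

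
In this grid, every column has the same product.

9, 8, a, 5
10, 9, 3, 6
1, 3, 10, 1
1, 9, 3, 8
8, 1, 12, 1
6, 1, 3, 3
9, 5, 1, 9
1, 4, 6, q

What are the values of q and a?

q = 6, a = 2

Columns 1 and 2 each multiply to 38880, so every column has product 38880.
Column 4: 5×6×1×8×1×3×9 = 6480, so the missing entry is 38880 ÷ 6480 = 6.
Column 3: 3×10×3×12×3×1×6 = 19440, so the missing entry is 38880 ÷ 19440 = 2.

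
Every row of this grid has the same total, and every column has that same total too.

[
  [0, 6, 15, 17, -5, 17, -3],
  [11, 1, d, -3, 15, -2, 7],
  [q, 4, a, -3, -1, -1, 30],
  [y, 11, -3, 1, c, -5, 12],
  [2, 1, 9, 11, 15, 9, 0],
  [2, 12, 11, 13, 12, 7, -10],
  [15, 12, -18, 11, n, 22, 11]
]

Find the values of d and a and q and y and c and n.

Rows 1 and 5 both sum to 47, so that's the common total.
The known cells in row 2 total 29, leaving 47 − 29 = 18 for the blank.
The known cells in row 7 total 53, leaving 47 − 53 = -6 for the blank.
The known cells in column 5 total 30, leaving 47 − 30 = 17 for the blank.
The known cells in row 4 total 33, leaving 47 − 33 = 14 for the blank.
The known cells in column 1 total 44, leaving 47 − 44 = 3 for the blank.
The known cells in row 3 total 32, leaving 47 − 32 = 15 for the blank.

d = 18, a = 15, q = 3, y = 14, c = 17, n = -6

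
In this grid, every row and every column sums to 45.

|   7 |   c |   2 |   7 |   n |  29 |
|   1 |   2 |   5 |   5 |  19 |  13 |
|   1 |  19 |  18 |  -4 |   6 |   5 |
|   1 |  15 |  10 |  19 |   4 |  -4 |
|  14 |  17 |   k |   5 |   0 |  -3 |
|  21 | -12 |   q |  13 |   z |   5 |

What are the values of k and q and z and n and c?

Column 2: 2 + 19 + 15 + 17 − 12 = 41, so its missing entry is 45 − 41 = 4.
Row 1: 7 + 4 + 2 + 7 + 29 = 49, so its missing entry is 45 − 49 = -4.
Column 5: -4 + 19 + 6 + 4 + 0 = 25, so its missing entry is 45 − 25 = 20.
Row 5: 14 + 17 + 5 + 0 − 3 = 33, so its missing entry is 45 − 33 = 12.
Row 6: 21 − 12 + 13 + 20 + 5 = 47, so its missing entry is 45 − 47 = -2.

k = 12, q = -2, z = 20, n = -4, c = 4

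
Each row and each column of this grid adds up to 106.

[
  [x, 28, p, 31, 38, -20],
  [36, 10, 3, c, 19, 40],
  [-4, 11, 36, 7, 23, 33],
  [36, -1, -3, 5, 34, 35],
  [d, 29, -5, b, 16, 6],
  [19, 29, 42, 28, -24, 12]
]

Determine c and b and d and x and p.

c = -2, b = 37, d = 23, x = -4, p = 33

The known cells in column 3 total 73, leaving 106 − 73 = 33 for the blank.
The known cells in row 1 total 110, leaving 106 − 110 = -4 for the blank.
The known cells in column 1 total 83, leaving 106 − 83 = 23 for the blank.
The known cells in row 5 total 69, leaving 106 − 69 = 37 for the blank.
The known cells in row 2 total 108, leaving 106 − 108 = -2 for the blank.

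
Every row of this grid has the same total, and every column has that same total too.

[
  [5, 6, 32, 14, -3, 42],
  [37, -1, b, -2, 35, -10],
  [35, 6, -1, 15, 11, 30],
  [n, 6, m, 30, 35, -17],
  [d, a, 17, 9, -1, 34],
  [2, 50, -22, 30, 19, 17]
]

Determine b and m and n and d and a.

Rows 1 and 3 both sum to 96, so that's the common total.
Row 2: 37 − 1 − 2 + 35 − 10 = 59, so its missing entry is 96 − 59 = 37.
Column 3: 32 + 37 − 1 + 17 − 22 = 63, so its missing entry is 96 − 63 = 33.
Row 4: 6 + 33 + 30 + 35 − 17 = 87, so its missing entry is 96 − 87 = 9.
Column 1: 5 + 37 + 35 + 9 + 2 = 88, so its missing entry is 96 − 88 = 8.
Row 5: 8 + 17 + 9 − 1 + 34 = 67, so its missing entry is 96 − 67 = 29.

b = 37, m = 33, n = 9, d = 8, a = 29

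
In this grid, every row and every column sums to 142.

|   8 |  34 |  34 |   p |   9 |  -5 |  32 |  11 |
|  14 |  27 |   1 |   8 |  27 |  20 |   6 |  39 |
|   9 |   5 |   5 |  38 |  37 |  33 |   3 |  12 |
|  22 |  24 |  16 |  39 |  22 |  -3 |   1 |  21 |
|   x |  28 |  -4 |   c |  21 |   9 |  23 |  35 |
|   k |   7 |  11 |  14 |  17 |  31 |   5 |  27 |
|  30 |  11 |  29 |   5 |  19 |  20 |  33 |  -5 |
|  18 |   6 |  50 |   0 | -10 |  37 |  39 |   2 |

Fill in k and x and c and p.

Row 1: 8 + 34 + 34 + 9 − 5 + 32 + 11 = 123, so its missing entry is 142 − 123 = 19.
Row 6: 7 + 11 + 14 + 17 + 31 + 5 + 27 = 112, so its missing entry is 142 − 112 = 30.
Column 1: 8 + 14 + 9 + 22 + 30 + 30 + 18 = 131, so its missing entry is 142 − 131 = 11.
Row 5: 11 + 28 − 4 + 21 + 9 + 23 + 35 = 123, so its missing entry is 142 − 123 = 19.

k = 30, x = 11, c = 19, p = 19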